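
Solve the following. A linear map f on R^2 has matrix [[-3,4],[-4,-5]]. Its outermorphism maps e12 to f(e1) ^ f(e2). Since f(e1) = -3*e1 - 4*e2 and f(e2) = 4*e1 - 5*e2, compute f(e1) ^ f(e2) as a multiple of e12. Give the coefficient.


The outermorphism of a linear map f sends e1^e2 to f(e1)^f(e2).
f(e1) = -3*e1 - 4*e2
f(e2) = 4*e1 - 5*e2
f(e1) ^ f(e2) = (-3*e1 - 4*e2) ^ (4*e1 - 5*e2)
= (-3)*(-5)*e12 + (-4)*4*e21
= (15 - (-16))*e12
= 31*e12
Coefficient = 31


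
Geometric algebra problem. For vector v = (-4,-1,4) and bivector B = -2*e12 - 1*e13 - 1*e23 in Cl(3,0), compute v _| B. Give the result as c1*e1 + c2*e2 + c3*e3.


Left contraction v _| B = <vB>_1 (grade-1 part of the geometric product vB).
Using e1_|e12 = e2, e2_|e12 = -e1, e1_|e13 = e3, e3_|e13 = -e1, e2_|e23 = e3, e3_|e23 = -e2:
e1 coeff: -v2*b12 - v3*b13 = -(-1)*(-2) - (4)*(-1) = 2
e2 coeff: v1*b12 - v3*b23 = (-4)*(-2) - (4)*(-1) = 12
e3 coeff: v1*b13 + v2*b23 = (-4)*(-1) + (-1)*(-1) = 5
v _| B = 2*e1 + 12*e2 + 5*e3


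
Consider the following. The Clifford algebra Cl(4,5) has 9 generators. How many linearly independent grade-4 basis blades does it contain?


Number of grade-k basis blades in Cl(p,q) with n = p + q is C(n, k).
n = 4 + 5 = 9
C(9, 4) = 9! / (4! * 5!)
= 362880 / (24 * 120)
= 126


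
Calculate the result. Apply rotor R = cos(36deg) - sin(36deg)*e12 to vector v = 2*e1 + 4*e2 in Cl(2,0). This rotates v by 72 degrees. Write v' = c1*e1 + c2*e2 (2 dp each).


Rotor R = cos(36deg) - sin(36deg)*e12
Rotation angle theta = 2 * 36 = 72 degrees
v' = R*v*~R rotates v by theta.
cos(72deg) = 0.3090, sin(72deg) = 0.9511
v'_1 = 2*cos(72deg) - 4*sin(72deg)
= 2*0.3090 - 4*0.9511
= -3.19
v'_2 = 2*sin(72deg) + 4*cos(72deg)
= 2*0.9511 + 4*0.3090
= 3.14
v' = -3.19*e1 + 3.14*e2


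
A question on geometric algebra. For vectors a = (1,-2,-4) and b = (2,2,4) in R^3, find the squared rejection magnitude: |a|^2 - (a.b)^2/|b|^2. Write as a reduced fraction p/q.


|a|^2 = 1^2 + (-2)^2 + (-4)^2 = 21
|b|^2 = 2^2 + 2^2 + 4^2 = 24
a . b = 1*2 + (-2)*2 + (-4)*4 = -18
(a.b)^2 = (-18)^2 = 324
|rej|^2 = 21 - 324/24
= (504 - 324)/24
= 180/24
In lowest terms: 15/2


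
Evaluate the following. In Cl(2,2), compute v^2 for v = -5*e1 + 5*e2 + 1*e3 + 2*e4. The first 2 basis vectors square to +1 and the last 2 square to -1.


v^2 = sum of c_i^2 * e_i^2
Positive signature terms (e_i^2 = +1): (-5)^2 + 5^2 = 50
Negative signature terms (e_j^2 = -1): 1^2 + 2^2 = 5
v^2 = 50 - 5 = 45


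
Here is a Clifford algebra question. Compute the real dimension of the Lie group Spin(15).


Spin(n) double-covers SO(n); both have Lie algebra so(n) of dimension n(n-1)/2.
n = 15
n(n-1) = 15 * 14 = 210
dim Spin(15) = 210/2 = 105


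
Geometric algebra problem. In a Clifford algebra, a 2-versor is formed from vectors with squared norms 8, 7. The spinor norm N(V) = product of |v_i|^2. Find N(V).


Spinor norm N(V) = |v1|^2 * |v2|^2 * ... * |v2|^2
= 8 * 7
Running product: 8, 56
N(V) = 56


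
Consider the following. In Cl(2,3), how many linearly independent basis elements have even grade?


Even subalgebra dimension = 2^(n-1)
n = 2 + 3 = 5
2^(5 - 1) = 2^4 = 16
Verification: sum of C(5,k) for even k = 1 + 10 + 5 = 16
Result = 16


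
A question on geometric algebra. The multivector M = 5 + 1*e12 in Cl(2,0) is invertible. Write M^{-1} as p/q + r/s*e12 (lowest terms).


M = 5 + 1*e12, where e12^2 = -1.
Since M commutes with its reverse ~M = a - b*e12, M * ~M = a^2 - b^2*e12^2 = a^2 + b^2.
So M^{-1} = ~M / (a^2 + b^2) = (a - b*e12)/(a^2 + b^2).
a^2 + b^2 = 25 + 1 = 26
Scalar part = 5/26 = 5/26
Bivector coeff = -1/26 = -1/26
M^{-1} = 5/26 - 1/26*e12


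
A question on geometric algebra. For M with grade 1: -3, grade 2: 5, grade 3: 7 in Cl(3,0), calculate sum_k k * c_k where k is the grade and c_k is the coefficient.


Grade-weighted sum = sum of grade_k * coefficient_k
1*(-3) = -3
2*5 = 10
3*7 = 21
Total = -3 + 10 + 21 = 28


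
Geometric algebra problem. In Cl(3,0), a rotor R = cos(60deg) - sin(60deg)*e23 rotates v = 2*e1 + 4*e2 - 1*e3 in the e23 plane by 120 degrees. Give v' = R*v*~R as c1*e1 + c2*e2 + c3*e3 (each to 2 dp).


Rotor R = cos(60deg) - sin(60deg)*e23
Rotation angle theta = 2 * 60 = 120 degrees in the e23 plane (e2 -> e3).
The component perpendicular to the plane (e1) is invariant: v'_1 = v1 = 2.00
cos(120deg) = -0.5000, sin(120deg) = 0.8660
v'_2 = v2*cos(theta) - v3*sin(theta) = 4*(-0.5000) - (-1)*0.8660 = -1.13
v'_3 = v2*sin(theta) + v3*cos(theta) = 4*0.8660 + (-1)*(-0.5000) = 3.96
v' = 2.00*e1 - 1.13*e2 + 3.96*e3


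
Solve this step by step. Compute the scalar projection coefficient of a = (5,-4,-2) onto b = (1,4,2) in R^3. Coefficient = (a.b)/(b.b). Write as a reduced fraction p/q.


Projection coefficient = (a . b) / (b . b)
a . b = 5*1 + (-4)*4 + (-2)*2
= 5 + (-16) + (-4) = -15
b . b = 1^2 + 4^2 + 2^2
= 1 + 16 + 4 = 21
Coefficient = -15/21
In lowest terms: -5/7


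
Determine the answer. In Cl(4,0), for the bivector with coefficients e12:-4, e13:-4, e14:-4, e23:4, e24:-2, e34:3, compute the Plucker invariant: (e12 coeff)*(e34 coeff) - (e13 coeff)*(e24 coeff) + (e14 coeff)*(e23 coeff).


Plucker relation: af - be + cd
a*f = (-4)*3 = -12
b*e = (-4)*(-2) = 8
c*d = (-4)*4 = -16
af - be + cd = -12 - 8 + (-16)
= -36


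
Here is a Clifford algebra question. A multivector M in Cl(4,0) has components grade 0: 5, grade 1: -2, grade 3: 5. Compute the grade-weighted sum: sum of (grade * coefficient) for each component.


Grade-weighted sum = sum of grade_k * coefficient_k
0*5 = 0
1*(-2) = -2
3*5 = 15
Total = 0 + (-2) + 15 = 13


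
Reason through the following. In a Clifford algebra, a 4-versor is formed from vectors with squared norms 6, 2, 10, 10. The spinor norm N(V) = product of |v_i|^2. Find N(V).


Spinor norm N(V) = |v1|^2 * |v2|^2 * ... * |v4|^2
= 6 * 2 * 10 * 10
Running product: 6, 12, 120, 1200
N(V) = 1200


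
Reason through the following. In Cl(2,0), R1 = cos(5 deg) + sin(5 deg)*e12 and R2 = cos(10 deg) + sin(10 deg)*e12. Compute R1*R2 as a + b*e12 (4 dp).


Same-plane rotors commute and their half-angles add:
R1*R2 = cos(a1 + a2) + sin(a1 + a2)*e12.
a1 + a2 = 5 + 10 = 15 deg
cos(15 deg) = 0.9659
sin(15 deg) = 0.2588
R1*R2 = 0.9659 + 0.2588*e12


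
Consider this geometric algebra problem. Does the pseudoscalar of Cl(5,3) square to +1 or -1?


The pseudoscalar I = e1...e_n (product of all n generators) of Cl(p,q) satisfies I^2 = (-1)^(q + n(n-1)/2).
p = 5, q = 3, n = p + q = 8
n(n-1)/2 = 8 * 7 / 2 = 28
Exponent = q + n(n-1)/2 = 3 + 28 = 31
I^2 = (-1)^31 = -1


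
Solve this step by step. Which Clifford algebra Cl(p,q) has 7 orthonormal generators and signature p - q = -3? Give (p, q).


We need p + q = 7 and p - q = -3.
Adding: 2p = 7 + (-3) = 4, so p = 2.
Then q = 7 - 2 = 5.
(p, q) = (2, 5)


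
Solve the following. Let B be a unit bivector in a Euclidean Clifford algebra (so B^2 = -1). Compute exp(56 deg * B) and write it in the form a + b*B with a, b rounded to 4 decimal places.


For a unit bivector B with B^2 = -1, the exponential series gives
e^(theta*B) = cos(theta) + sin(theta)*B (the GA analogue of Euler's formula).
theta = 56 degrees = 0.977384 rad
cos(56 deg) = 0.5592
sin(56 deg) = 0.8290
exp(theta*B) = 0.5592 + 0.8290*B


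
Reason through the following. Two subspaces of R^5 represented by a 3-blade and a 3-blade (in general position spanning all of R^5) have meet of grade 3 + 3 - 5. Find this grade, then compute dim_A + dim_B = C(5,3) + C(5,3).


Meet grade = grade(A) + grade(B) - n
= 3 + 3 - 5 = 1
C(5,3) = 10
C(5,3) = 10
dim_A + dim_B = 10 + 10 = 20


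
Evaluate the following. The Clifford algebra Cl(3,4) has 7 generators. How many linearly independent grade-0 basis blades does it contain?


Number of grade-k basis blades in Cl(p,q) with n = p + q is C(n, k).
n = 3 + 4 = 7
C(7, 0) = 7! / (0! * 7!)
= 5040 / (1 * 5040)
= 1


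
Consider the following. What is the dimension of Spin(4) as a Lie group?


Spin(n) double-covers SO(n); both have Lie algebra so(n) of dimension n(n-1)/2.
n = 4
n(n-1) = 4 * 3 = 12
dim Spin(4) = 12/2 = 6


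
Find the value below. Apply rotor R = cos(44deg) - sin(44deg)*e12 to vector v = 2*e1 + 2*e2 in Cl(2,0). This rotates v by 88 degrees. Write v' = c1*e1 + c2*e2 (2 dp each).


Rotor R = cos(44deg) - sin(44deg)*e12
Rotation angle theta = 2 * 44 = 88 degrees
v' = R*v*~R rotates v by theta.
cos(88deg) = 0.0349, sin(88deg) = 0.9994
v'_1 = 2*cos(88deg) - 2*sin(88deg)
= 2*0.0349 - 2*0.9994
= -1.93
v'_2 = 2*sin(88deg) + 2*cos(88deg)
= 2*0.9994 + 2*0.0349
= 2.07
v' = -1.93*e1 + 2.07*e2


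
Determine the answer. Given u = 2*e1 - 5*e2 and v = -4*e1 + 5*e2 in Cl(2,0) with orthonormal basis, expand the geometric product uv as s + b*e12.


Expand: (2*e1 - 5*e2)(-4*e1 + 5*e2)
= 2*(-4)*e1e1 + 2*5*e1e2 + (-5)*(-4)*e2e1 + (-5)*5*e2e2
Using e1^2 = e2^2 = 1, e2e1 = -e1e2:
Scalar part s = 2*(-4) + (-5)*5 = -8 + (-25) = -33
Bivector part b = 2*5 - (-5)*(-4) = 10 - 20 = -10
uv = -33 - 10*e12


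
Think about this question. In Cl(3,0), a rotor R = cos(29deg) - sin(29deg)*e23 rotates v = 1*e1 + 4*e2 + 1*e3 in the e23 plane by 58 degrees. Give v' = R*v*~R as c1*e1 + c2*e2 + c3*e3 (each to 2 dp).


Rotor R = cos(29deg) - sin(29deg)*e23
Rotation angle theta = 2 * 29 = 58 degrees in the e23 plane (e2 -> e3).
The component perpendicular to the plane (e1) is invariant: v'_1 = v1 = 1.00
cos(58deg) = 0.5299, sin(58deg) = 0.8480
v'_2 = v2*cos(theta) - v3*sin(theta) = 4*0.5299 - 1*0.8480 = 1.27
v'_3 = v2*sin(theta) + v3*cos(theta) = 4*0.8480 + 1*0.5299 = 3.92
v' = 1.00*e1 + 1.27*e2 + 3.92*e3


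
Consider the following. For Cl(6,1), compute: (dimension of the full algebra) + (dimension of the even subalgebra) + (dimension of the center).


n = 6 + 1 = 7
Total dim = 2^7 = 128
Even subalgebra dim = 2^6 = 64
n is odd, so center dim = 2
Sum = 128 + 64 + 2 = 194


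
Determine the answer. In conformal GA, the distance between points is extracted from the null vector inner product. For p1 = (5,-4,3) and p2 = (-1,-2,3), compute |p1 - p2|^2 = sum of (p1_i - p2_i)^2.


p1 - p2 = (6, -2, 0)
|p1 - p2|^2 = 6^2 + (-2)^2 + 0^2
= 36 + 4 + 0
= 40


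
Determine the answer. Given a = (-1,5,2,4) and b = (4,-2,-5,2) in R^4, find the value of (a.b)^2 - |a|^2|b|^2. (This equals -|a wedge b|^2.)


a . b = (-1)*4 + 5*(-2) + 2*(-5) + 4*2
= -4 + (-10) + (-10) + 8 = -16
|a|^2 = (-1)^2 + 5^2 + 2^2 + 4^2 = 46
|b|^2 = 4^2 + (-2)^2 + (-5)^2 + 2^2 = 49
(a.b)^2 = (-16)^2 = 256
|a|^2 * |b|^2 = 46 * 49 = 2254
Result = 256 - 2254 = -1998


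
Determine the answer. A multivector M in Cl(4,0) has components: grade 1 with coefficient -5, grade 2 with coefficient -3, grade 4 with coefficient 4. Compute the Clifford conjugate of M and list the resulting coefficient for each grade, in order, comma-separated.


Clifford conjugate sign for grade k: (-1)^(k(k+1)/2)
Grade 1: (-1)^(1*2/2) = (-1)^1 = -1, coeff -5 -> 5
Grade 2: (-1)^(2*3/2) = (-1)^3 = -1, coeff -3 -> 3
Grade 4: (-1)^(4*5/2) = (-1)^10 = 1, coeff 4 -> 4
Conjugated coefficients: 5, 3, 4


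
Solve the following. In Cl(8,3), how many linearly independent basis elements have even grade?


Even subalgebra dimension = 2^(n-1)
n = 8 + 3 = 11
2^(11 - 1) = 2^10 = 1024
Verification: sum of C(11,k) for even k = 1 + 55 + 330 + 462 + 165 + 11 = 1024
Result = 1024


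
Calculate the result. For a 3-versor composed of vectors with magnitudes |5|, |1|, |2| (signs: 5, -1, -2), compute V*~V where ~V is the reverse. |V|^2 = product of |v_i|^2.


Each vector v_i has |v_i|^2 = s_i^2
Squared scales: 5^2 = 25, (-1)^2 = 1, (-2)^2 = 4
|V|^2 = 25 * 1 * 4
= 100


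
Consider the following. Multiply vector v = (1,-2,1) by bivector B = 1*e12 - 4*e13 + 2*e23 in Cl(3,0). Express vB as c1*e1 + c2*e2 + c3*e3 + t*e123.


vB has grade-1 (vector) and grade-3 (trivector) parts: vB = (v _| B) + (v ^ B).
Vector part <vB>_1:
  e1: -v2*b12 - v3*b13 = -(-2)*(1) - (1)*(-4) = 6
  e2: v1*b12 - v3*b23 = (1)*(1) - (1)*(2) = -1
  e3: v1*b13 + v2*b23 = (1)*(-4) + (-2)*(2) = -8
Trivector part <vB>_3:
  e123: v1*b23 - v2*b13 + v3*b12 = (1)*(2) - (-2)*(-4) + (1)*(1) = -5
vB = 6*e1 - 1*e2 - 8*e3 - 5*e123


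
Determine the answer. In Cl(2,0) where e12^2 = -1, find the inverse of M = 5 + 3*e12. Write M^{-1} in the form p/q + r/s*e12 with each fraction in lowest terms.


M = 5 + 3*e12, where e12^2 = -1.
Since M commutes with its reverse ~M = a - b*e12, M * ~M = a^2 - b^2*e12^2 = a^2 + b^2.
So M^{-1} = ~M / (a^2 + b^2) = (a - b*e12)/(a^2 + b^2).
a^2 + b^2 = 25 + 9 = 34
Scalar part = 5/34 = 5/34
Bivector coeff = -3/34 = -3/34
M^{-1} = 5/34 - 3/34*e12


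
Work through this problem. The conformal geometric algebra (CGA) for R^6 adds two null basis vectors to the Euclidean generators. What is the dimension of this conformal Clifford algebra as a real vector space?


The conformal model of R^6 uses Cl(7,1): the 6 Euclidean generators plus two extra orthogonal generators e+ (e+^2 = +1) and e- (e-^2 = -1), from which the null vectors e0, einf are built.
Number of generators m = 6 + 2 = 8.
dim Cl(p,q) = 2^m = 2^8 = 256


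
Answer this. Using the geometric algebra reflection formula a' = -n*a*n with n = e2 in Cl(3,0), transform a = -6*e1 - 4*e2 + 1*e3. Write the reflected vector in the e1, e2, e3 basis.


Reflection formula: a' = -n*a*n, with n = e2 (unit vector, n^2 = 1).
For reflection through hyperplane perp to e2:
The component along e2 flips sign, others stay.
a = (-6, -4, 1)
a' = (-6, 4, 1)
a' = -6*e1 + 4*e2 + 1*e3


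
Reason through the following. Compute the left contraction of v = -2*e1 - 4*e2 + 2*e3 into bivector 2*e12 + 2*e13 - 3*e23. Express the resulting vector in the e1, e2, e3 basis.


Left contraction v _| B = <vB>_1 (grade-1 part of the geometric product vB).
Using e1_|e12 = e2, e2_|e12 = -e1, e1_|e13 = e3, e3_|e13 = -e1, e2_|e23 = e3, e3_|e23 = -e2:
e1 coeff: -v2*b12 - v3*b13 = -(-4)*(2) - (2)*(2) = 4
e2 coeff: v1*b12 - v3*b23 = (-2)*(2) - (2)*(-3) = 2
e3 coeff: v1*b13 + v2*b23 = (-2)*(2) + (-4)*(-3) = 8
v _| B = 4*e1 + 2*e2 + 8*e3


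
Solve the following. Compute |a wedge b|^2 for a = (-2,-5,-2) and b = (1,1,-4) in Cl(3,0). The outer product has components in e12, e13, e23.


a wedge b = (a1*b2 - a2*b1)*e12 + (a1*b3 - a3*b1)*e13 + (a2*b3 - a3*b2)*e23
e12 coeff: (-2)*1 - (-5)*1 = -2 - (-5) = 3
e13 coeff: (-2)*(-4) - (-2)*1 = 8 - (-2) = 10
e23 coeff: (-5)*(-4) - (-2)*1 = 20 - (-2) = 22
|a wedge b|^2 = 3^2 + 10^2 + 22^2
= 9 + 100 + 484
= 593


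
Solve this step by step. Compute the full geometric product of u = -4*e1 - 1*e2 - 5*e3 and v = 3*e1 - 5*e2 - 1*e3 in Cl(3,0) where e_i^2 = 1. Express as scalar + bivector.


In Cl(3,0): e_i^2 = 1, e_ie_j = -e_je_i for i != j.
Scalar part = u . v = (-4)*3 + (-1)*(-5) + (-5)*(-1)
= -12 + 5 + 5 = -2
e12 coeff = (-4)*(-5) - (-1)*3 = 20 - (-3) = 23
e13 coeff = (-4)*(-1) - (-5)*3 = 4 - (-15) = 19
e23 coeff = (-1)*(-1) - (-5)*(-5) = 1 - 25 = -24
uv = -2 + 23*e12 + 19*e13 - 24*e23


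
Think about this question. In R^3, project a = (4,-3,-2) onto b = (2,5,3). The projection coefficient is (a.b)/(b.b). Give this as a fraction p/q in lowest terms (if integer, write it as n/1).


Projection coefficient = (a . b) / (b . b)
a . b = 4*2 + (-3)*5 + (-2)*3
= 8 + (-15) + (-6) = -13
b . b = 2^2 + 5^2 + 3^2
= 4 + 25 + 9 = 38
Coefficient = -13/38
In lowest terms: -13/38


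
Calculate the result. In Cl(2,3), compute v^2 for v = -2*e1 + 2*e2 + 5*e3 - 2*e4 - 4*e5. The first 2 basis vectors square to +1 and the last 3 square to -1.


v^2 = sum of c_i^2 * e_i^2
Positive signature terms (e_i^2 = +1): (-2)^2 + 2^2 = 8
Negative signature terms (e_j^2 = -1): 5^2 + (-2)^2 + (-4)^2 = 45
v^2 = 8 - 45 = -37


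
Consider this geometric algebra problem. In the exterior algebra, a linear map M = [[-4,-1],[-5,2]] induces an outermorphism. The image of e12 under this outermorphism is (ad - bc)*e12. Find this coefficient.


The outermorphism of a linear map f sends e1^e2 to f(e1)^f(e2).
f(e1) = -4*e1 - 5*e2
f(e2) = -1*e1 + 2*e2
f(e1) ^ f(e2) = (-4*e1 - 5*e2) ^ (-1*e1 + 2*e2)
= (-4)*2*e12 + (-5)*(-1)*e21
= (-8 - 5)*e12
= -13*e12
Coefficient = -13


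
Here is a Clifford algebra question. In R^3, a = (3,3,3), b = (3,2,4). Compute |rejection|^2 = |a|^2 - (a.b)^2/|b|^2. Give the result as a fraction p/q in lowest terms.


|a|^2 = 3^2 + 3^2 + 3^2 = 27
|b|^2 = 3^2 + 2^2 + 4^2 = 29
a . b = 3*3 + 3*2 + 3*4 = 27
(a.b)^2 = 27^2 = 729
|rej|^2 = 27 - 729/29
= (783 - 729)/29
= 54/29
In lowest terms: 54/29


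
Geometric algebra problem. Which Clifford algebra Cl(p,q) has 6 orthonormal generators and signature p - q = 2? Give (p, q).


We need p + q = 6 and p - q = 2.
Adding: 2p = 6 + 2 = 8, so p = 4.
Then q = 6 - 4 = 2.
(p, q) = (4, 2)


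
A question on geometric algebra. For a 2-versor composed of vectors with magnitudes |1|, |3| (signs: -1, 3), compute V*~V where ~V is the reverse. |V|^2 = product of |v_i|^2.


Each vector v_i has |v_i|^2 = s_i^2
Squared scales: (-1)^2 = 1, 3^2 = 9
|V|^2 = 1 * 9
= 9


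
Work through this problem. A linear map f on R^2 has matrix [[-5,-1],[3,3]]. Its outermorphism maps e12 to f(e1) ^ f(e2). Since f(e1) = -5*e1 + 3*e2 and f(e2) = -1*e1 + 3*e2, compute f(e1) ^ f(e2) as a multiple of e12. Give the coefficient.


The outermorphism of a linear map f sends e1^e2 to f(e1)^f(e2).
f(e1) = -5*e1 + 3*e2
f(e2) = -1*e1 + 3*e2
f(e1) ^ f(e2) = (-5*e1 + 3*e2) ^ (-1*e1 + 3*e2)
= (-5)*3*e12 + 3*(-1)*e21
= (-15 - (-3))*e12
= -12*e12
Coefficient = -12


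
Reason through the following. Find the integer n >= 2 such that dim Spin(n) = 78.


dim Spin(n) = dim so(n) = n(n-1)/2.
Solve n(n-1)/2 = 78, i.e. n^2 - n - 156 = 0.
Discriminant = 1 + 8*78 = 625
n = (1 + sqrt(625))/2 = (1 + 25)/2 = 13


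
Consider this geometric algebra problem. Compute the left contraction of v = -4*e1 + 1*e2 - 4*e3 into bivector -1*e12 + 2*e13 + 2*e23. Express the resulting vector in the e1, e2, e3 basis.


Left contraction v _| B = <vB>_1 (grade-1 part of the geometric product vB).
Using e1_|e12 = e2, e2_|e12 = -e1, e1_|e13 = e3, e3_|e13 = -e1, e2_|e23 = e3, e3_|e23 = -e2:
e1 coeff: -v2*b12 - v3*b13 = -(1)*(-1) - (-4)*(2) = 9
e2 coeff: v1*b12 - v3*b23 = (-4)*(-1) - (-4)*(2) = 12
e3 coeff: v1*b13 + v2*b23 = (-4)*(2) + (1)*(2) = -6
v _| B = 9*e1 + 12*e2 - 6*e3


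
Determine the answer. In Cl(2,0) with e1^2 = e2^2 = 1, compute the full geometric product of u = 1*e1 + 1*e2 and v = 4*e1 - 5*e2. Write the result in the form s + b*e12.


Expand: (1*e1 + 1*e2)(4*e1 - 5*e2)
= 1*4*e1e1 + 1*(-5)*e1e2 + 1*4*e2e1 + 1*(-5)*e2e2
Using e1^2 = e2^2 = 1, e2e1 = -e1e2:
Scalar part s = 1*4 + 1*(-5) = 4 + (-5) = -1
Bivector part b = 1*(-5) - 1*4 = -5 - 4 = -9
uv = -1 - 9*e12


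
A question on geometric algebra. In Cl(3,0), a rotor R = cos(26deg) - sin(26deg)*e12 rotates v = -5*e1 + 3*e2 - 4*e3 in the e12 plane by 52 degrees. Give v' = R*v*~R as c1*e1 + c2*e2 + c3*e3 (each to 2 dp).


Rotor R = cos(26deg) - sin(26deg)*e12
Rotation angle theta = 2 * 26 = 52 degrees in the e12 plane (e1 -> e2).
The component perpendicular to the plane (e3) is invariant: v'_3 = v3 = -4.00
cos(52deg) = 0.6157, sin(52deg) = 0.7880
v'_1 = v1*cos(theta) - v2*sin(theta) = -5*0.6157 - 3*0.7880 = -5.44
v'_2 = v1*sin(theta) + v2*cos(theta) = -5*0.7880 + 3*0.6157 = -2.09
v' = -5.44*e1 - 2.09*e2 - 4.00*e3


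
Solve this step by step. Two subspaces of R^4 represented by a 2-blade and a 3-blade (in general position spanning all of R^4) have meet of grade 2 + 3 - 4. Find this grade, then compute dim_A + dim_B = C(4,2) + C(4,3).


Meet grade = grade(A) + grade(B) - n
= 2 + 3 - 4 = 1
C(4,2) = 6
C(4,3) = 4
dim_A + dim_B = 6 + 4 = 10


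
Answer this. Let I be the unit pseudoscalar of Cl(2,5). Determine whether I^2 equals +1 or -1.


The pseudoscalar I = e1...e_n (product of all n generators) of Cl(p,q) satisfies I^2 = (-1)^(q + n(n-1)/2).
p = 2, q = 5, n = p + q = 7
n(n-1)/2 = 7 * 6 / 2 = 21
Exponent = q + n(n-1)/2 = 5 + 21 = 26
I^2 = (-1)^26 = +1


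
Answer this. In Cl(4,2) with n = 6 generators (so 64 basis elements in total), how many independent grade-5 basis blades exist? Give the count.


Number of grade-k basis blades in Cl(p,q) with n = p + q is C(n, k).
n = 4 + 2 = 6
C(6, 5) = 6! / (5! * 1!)
= 720 / (120 * 1)
= 6


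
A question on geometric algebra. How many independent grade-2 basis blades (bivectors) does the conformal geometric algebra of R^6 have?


The conformal model of R^6 uses Cl(7,1) with m = 6 + 2 = 8 generators.
Number of grade-2 blades = C(m, 2) = C(8, 2)
= 8*7/2 = 28


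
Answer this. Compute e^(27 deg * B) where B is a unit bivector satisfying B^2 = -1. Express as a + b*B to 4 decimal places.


For a unit bivector B with B^2 = -1, the exponential series gives
e^(theta*B) = cos(theta) + sin(theta)*B (the GA analogue of Euler's formula).
theta = 27 degrees = 0.471239 rad
cos(27 deg) = 0.8910
sin(27 deg) = 0.4540
exp(theta*B) = 0.8910 + 0.4540*B


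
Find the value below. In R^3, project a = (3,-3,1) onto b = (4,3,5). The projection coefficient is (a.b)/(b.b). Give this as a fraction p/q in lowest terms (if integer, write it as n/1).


Projection coefficient = (a . b) / (b . b)
a . b = 3*4 + (-3)*3 + 1*5
= 12 + (-9) + 5 = 8
b . b = 4^2 + 3^2 + 5^2
= 16 + 9 + 25 = 50
Coefficient = 8/50
In lowest terms: 4/25


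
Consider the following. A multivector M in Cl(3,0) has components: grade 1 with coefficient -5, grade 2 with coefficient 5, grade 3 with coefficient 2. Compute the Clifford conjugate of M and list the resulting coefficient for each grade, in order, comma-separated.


Clifford conjugate sign for grade k: (-1)^(k(k+1)/2)
Grade 1: (-1)^(1*2/2) = (-1)^1 = -1, coeff -5 -> 5
Grade 2: (-1)^(2*3/2) = (-1)^3 = -1, coeff 5 -> -5
Grade 3: (-1)^(3*4/2) = (-1)^6 = 1, coeff 2 -> 2
Conjugated coefficients: 5, -5, 2


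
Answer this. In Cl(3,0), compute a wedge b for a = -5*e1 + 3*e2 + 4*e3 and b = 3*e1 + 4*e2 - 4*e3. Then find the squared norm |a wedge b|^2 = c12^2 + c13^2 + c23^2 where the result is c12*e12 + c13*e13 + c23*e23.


a wedge b = (a1*b2 - a2*b1)*e12 + (a1*b3 - a3*b1)*e13 + (a2*b3 - a3*b2)*e23
e12 coeff: (-5)*4 - 3*3 = -20 - 9 = -29
e13 coeff: (-5)*(-4) - 4*3 = 20 - 12 = 8
e23 coeff: 3*(-4) - 4*4 = -12 - 16 = -28
|a wedge b|^2 = (-29)^2 + 8^2 + (-28)^2
= 841 + 64 + 784
= 1689


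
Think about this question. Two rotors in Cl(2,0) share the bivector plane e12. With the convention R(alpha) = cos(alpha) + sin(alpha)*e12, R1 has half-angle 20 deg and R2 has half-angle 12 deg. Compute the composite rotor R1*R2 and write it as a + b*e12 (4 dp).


Same-plane rotors commute and their half-angles add:
R1*R2 = cos(a1 + a2) + sin(a1 + a2)*e12.
a1 + a2 = 20 + 12 = 32 deg
cos(32 deg) = 0.8480
sin(32 deg) = 0.5299
R1*R2 = 0.8480 + 0.5299*e12


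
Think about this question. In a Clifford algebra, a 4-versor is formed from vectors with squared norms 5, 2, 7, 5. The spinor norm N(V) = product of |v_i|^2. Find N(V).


Spinor norm N(V) = |v1|^2 * |v2|^2 * ... * |v4|^2
= 5 * 2 * 7 * 5
Running product: 5, 10, 70, 350
N(V) = 350


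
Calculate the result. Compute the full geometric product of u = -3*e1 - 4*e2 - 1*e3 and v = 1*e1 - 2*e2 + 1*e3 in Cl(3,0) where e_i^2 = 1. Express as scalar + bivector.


In Cl(3,0): e_i^2 = 1, e_ie_j = -e_je_i for i != j.
Scalar part = u . v = (-3)*1 + (-4)*(-2) + (-1)*1
= -3 + 8 + (-1) = 4
e12 coeff = (-3)*(-2) - (-4)*1 = 6 - (-4) = 10
e13 coeff = (-3)*1 - (-1)*1 = -3 - (-1) = -2
e23 coeff = (-4)*1 - (-1)*(-2) = -4 - 2 = -6
uv = 4 + 10*e12 - 2*e13 - 6*e23


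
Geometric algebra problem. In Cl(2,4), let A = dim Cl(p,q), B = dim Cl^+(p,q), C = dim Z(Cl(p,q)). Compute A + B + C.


n = 2 + 4 = 6
Total dim = 2^6 = 64
Even subalgebra dim = 2^5 = 32
n is even, so center dim = 1
Sum = 64 + 32 + 1 = 97


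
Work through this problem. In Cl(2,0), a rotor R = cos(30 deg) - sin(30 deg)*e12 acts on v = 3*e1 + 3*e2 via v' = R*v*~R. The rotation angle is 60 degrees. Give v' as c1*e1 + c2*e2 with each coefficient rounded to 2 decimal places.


Rotor R = cos(30deg) - sin(30deg)*e12
Rotation angle theta = 2 * 30 = 60 degrees
v' = R*v*~R rotates v by theta.
cos(60deg) = 0.5000, sin(60deg) = 0.8660
v'_1 = 3*cos(60deg) - 3*sin(60deg)
= 3*0.5000 - 3*0.8660
= -1.10
v'_2 = 3*sin(60deg) + 3*cos(60deg)
= 3*0.8660 + 3*0.5000
= 4.10
v' = -1.10*e1 + 4.10*e2


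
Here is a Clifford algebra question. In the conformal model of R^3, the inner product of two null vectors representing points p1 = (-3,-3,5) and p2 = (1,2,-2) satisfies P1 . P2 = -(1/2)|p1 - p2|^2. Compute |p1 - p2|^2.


p1 - p2 = (-4, -5, 7)
|p1 - p2|^2 = (-4)^2 + (-5)^2 + 7^2
= 16 + 25 + 49
= 90


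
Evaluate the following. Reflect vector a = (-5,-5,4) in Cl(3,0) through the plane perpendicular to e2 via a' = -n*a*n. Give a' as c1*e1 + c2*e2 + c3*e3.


Reflection formula: a' = -n*a*n, with n = e2 (unit vector, n^2 = 1).
For reflection through hyperplane perp to e2:
The component along e2 flips sign, others stay.
a = (-5, -5, 4)
a' = (-5, 5, 4)
a' = -5*e1 + 5*e2 + 4*e3


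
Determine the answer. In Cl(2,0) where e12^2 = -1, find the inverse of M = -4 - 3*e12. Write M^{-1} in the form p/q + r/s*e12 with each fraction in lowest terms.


M = -4 - 3*e12, where e12^2 = -1.
Since M commutes with its reverse ~M = a - b*e12, M * ~M = a^2 - b^2*e12^2 = a^2 + b^2.
So M^{-1} = ~M / (a^2 + b^2) = (a - b*e12)/(a^2 + b^2).
a^2 + b^2 = 16 + 9 = 25
Scalar part = -4/25 = -4/25
Bivector coeff = 3/25 = 3/25
M^{-1} = -4/25 + 3/25*e12


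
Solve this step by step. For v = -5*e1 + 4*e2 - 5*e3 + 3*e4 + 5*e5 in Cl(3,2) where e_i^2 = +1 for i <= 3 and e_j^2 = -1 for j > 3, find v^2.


v^2 = sum of c_i^2 * e_i^2
Positive signature terms (e_i^2 = +1): (-5)^2 + 4^2 + (-5)^2 = 66
Negative signature terms (e_j^2 = -1): 3^2 + 5^2 = 34
v^2 = 66 - 34 = 32


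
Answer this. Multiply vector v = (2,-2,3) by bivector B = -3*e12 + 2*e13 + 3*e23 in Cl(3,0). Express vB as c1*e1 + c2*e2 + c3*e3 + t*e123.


vB has grade-1 (vector) and grade-3 (trivector) parts: vB = (v _| B) + (v ^ B).
Vector part <vB>_1:
  e1: -v2*b12 - v3*b13 = -(-2)*(-3) - (3)*(2) = -12
  e2: v1*b12 - v3*b23 = (2)*(-3) - (3)*(3) = -15
  e3: v1*b13 + v2*b23 = (2)*(2) + (-2)*(3) = -2
Trivector part <vB>_3:
  e123: v1*b23 - v2*b13 + v3*b12 = (2)*(3) - (-2)*(2) + (3)*(-3) = 1
vB = -12*e1 - 15*e2 - 2*e3 + 1*e123


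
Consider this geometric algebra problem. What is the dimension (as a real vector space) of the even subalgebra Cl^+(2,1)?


Even subalgebra dimension = 2^(n-1)
n = 2 + 1 = 3
2^(3 - 1) = 2^2 = 4
Verification: sum of C(3,k) for even k = 1 + 3 = 4
Result = 4


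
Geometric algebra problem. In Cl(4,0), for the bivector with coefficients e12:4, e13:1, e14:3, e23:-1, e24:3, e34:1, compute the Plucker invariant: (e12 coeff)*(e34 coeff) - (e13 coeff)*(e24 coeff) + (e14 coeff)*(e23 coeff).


Plucker relation: af - be + cd
a*f = 4*1 = 4
b*e = 1*3 = 3
c*d = 3*(-1) = -3
af - be + cd = 4 - 3 + (-3)
= -2


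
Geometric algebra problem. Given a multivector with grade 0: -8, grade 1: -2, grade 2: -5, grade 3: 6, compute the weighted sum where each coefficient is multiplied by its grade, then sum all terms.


Grade-weighted sum = sum of grade_k * coefficient_k
0*(-8) = 0
1*(-2) = -2
2*(-5) = -10
3*6 = 18
Total = 0 + (-2) + (-10) + 18 = 6


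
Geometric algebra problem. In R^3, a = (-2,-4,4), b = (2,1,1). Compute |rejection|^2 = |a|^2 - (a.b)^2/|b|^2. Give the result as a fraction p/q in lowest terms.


|a|^2 = (-2)^2 + (-4)^2 + 4^2 = 36
|b|^2 = 2^2 + 1^2 + 1^2 = 6
a . b = (-2)*2 + (-4)*1 + 4*1 = -4
(a.b)^2 = (-4)^2 = 16
|rej|^2 = 36 - 16/6
= (216 - 16)/6
= 200/6
In lowest terms: 100/3


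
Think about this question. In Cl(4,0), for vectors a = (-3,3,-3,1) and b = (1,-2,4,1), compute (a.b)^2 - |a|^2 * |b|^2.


a . b = (-3)*1 + 3*(-2) + (-3)*4 + 1*1
= -3 + (-6) + (-12) + 1 = -20
|a|^2 = (-3)^2 + 3^2 + (-3)^2 + 1^2 = 28
|b|^2 = 1^2 + (-2)^2 + 4^2 + 1^2 = 22
(a.b)^2 = (-20)^2 = 400
|a|^2 * |b|^2 = 28 * 22 = 616
Result = 400 - 616 = -216


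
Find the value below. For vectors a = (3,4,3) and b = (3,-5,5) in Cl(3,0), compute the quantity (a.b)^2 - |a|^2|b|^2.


a . b = 3*3 + 4*(-5) + 3*5
= 9 + (-20) + 15 = 4
|a|^2 = 3^2 + 4^2 + 3^2 = 34
|b|^2 = 3^2 + (-5)^2 + 5^2 = 59
(a.b)^2 = 4^2 = 16
|a|^2 * |b|^2 = 34 * 59 = 2006
Result = 16 - 2006 = -1990


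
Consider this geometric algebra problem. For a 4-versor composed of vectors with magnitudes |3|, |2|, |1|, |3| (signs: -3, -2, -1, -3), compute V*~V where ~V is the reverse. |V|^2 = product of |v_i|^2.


Each vector v_i has |v_i|^2 = s_i^2
Squared scales: (-3)^2 = 9, (-2)^2 = 4, (-1)^2 = 1, (-3)^2 = 9
|V|^2 = 9 * 4 * 1 * 9
= 324


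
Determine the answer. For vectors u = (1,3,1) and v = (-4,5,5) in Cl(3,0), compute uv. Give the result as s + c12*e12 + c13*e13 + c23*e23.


In Cl(3,0): e_i^2 = 1, e_ie_j = -e_je_i for i != j.
Scalar part = u . v = 1*(-4) + 3*5 + 1*5
= -4 + 15 + 5 = 16
e12 coeff = 1*5 - 3*(-4) = 5 - (-12) = 17
e13 coeff = 1*5 - 1*(-4) = 5 - (-4) = 9
e23 coeff = 3*5 - 1*5 = 15 - 5 = 10
uv = 16 + 17*e12 + 9*e13 + 10*e23


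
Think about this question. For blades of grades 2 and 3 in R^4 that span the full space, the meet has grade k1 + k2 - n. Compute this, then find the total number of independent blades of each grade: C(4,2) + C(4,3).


Meet grade = grade(A) + grade(B) - n
= 2 + 3 - 4 = 1
C(4,2) = 6
C(4,3) = 4
dim_A + dim_B = 6 + 4 = 10


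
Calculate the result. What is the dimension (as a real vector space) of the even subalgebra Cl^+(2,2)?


Even subalgebra dimension = 2^(n-1)
n = 2 + 2 = 4
2^(4 - 1) = 2^3 = 8
Verification: sum of C(4,k) for even k = 1 + 6 + 1 = 8
Result = 8


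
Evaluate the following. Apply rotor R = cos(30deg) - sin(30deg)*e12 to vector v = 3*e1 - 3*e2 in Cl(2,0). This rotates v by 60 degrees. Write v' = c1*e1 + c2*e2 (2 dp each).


Rotor R = cos(30deg) - sin(30deg)*e12
Rotation angle theta = 2 * 30 = 60 degrees
v' = R*v*~R rotates v by theta.
cos(60deg) = 0.5000, sin(60deg) = 0.8660
v'_1 = 3*cos(60deg) - (-3)*sin(60deg)
= 3*0.5000 - (-3)*0.8660
= 4.10
v'_2 = 3*sin(60deg) + (-3)*cos(60deg)
= 3*0.8660 + (-3)*0.5000
= 1.10
v' = 4.10*e1 + 1.10*e2


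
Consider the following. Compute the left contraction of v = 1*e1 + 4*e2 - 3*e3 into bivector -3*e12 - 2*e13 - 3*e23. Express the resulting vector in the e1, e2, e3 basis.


Left contraction v _| B = <vB>_1 (grade-1 part of the geometric product vB).
Using e1_|e12 = e2, e2_|e12 = -e1, e1_|e13 = e3, e3_|e13 = -e1, e2_|e23 = e3, e3_|e23 = -e2:
e1 coeff: -v2*b12 - v3*b13 = -(4)*(-3) - (-3)*(-2) = 6
e2 coeff: v1*b12 - v3*b23 = (1)*(-3) - (-3)*(-3) = -12
e3 coeff: v1*b13 + v2*b23 = (1)*(-2) + (4)*(-3) = -14
v _| B = 6*e1 - 12*e2 - 14*e3


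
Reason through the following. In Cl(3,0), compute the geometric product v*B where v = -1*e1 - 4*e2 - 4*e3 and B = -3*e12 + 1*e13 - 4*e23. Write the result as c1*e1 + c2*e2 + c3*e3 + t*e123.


vB has grade-1 (vector) and grade-3 (trivector) parts: vB = (v _| B) + (v ^ B).
Vector part <vB>_1:
  e1: -v2*b12 - v3*b13 = -(-4)*(-3) - (-4)*(1) = -8
  e2: v1*b12 - v3*b23 = (-1)*(-3) - (-4)*(-4) = -13
  e3: v1*b13 + v2*b23 = (-1)*(1) + (-4)*(-4) = 15
Trivector part <vB>_3:
  e123: v1*b23 - v2*b13 + v3*b12 = (-1)*(-4) - (-4)*(1) + (-4)*(-3) = 20
vB = -8*e1 - 13*e2 + 15*e3 + 20*e123


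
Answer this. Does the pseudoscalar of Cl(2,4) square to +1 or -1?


The pseudoscalar I = e1...e_n (product of all n generators) of Cl(p,q) satisfies I^2 = (-1)^(q + n(n-1)/2).
p = 2, q = 4, n = p + q = 6
n(n-1)/2 = 6 * 5 / 2 = 15
Exponent = q + n(n-1)/2 = 4 + 15 = 19
I^2 = (-1)^19 = -1


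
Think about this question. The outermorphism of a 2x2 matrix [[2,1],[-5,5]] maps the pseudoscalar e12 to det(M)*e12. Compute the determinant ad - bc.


The outermorphism of a linear map f sends e1^e2 to f(e1)^f(e2).
f(e1) = 2*e1 - 5*e2
f(e2) = 1*e1 + 5*e2
f(e1) ^ f(e2) = (2*e1 - 5*e2) ^ (1*e1 + 5*e2)
= 2*5*e12 + (-5)*1*e21
= (10 - (-5))*e12
= 15*e12
Coefficient = 15


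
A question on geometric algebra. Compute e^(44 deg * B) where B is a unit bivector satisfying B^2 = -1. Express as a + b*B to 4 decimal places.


For a unit bivector B with B^2 = -1, the exponential series gives
e^(theta*B) = cos(theta) + sin(theta)*B (the GA analogue of Euler's formula).
theta = 44 degrees = 0.767945 rad
cos(44 deg) = 0.7193
sin(44 deg) = 0.6947
exp(theta*B) = 0.7193 + 0.6947*B


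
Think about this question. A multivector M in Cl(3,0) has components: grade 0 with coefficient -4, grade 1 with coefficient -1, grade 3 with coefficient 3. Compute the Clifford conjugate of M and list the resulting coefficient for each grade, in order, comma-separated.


Clifford conjugate sign for grade k: (-1)^(k(k+1)/2)
Grade 0: (-1)^(0*1/2) = (-1)^0 = 1, coeff -4 -> -4
Grade 1: (-1)^(1*2/2) = (-1)^1 = -1, coeff -1 -> 1
Grade 3: (-1)^(3*4/2) = (-1)^6 = 1, coeff 3 -> 3
Conjugated coefficients: -4, 1, 3


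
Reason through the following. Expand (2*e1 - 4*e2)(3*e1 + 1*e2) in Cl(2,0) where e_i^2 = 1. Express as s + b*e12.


Expand: (2*e1 - 4*e2)(3*e1 + 1*e2)
= 2*3*e1e1 + 2*1*e1e2 + (-4)*3*e2e1 + (-4)*1*e2e2
Using e1^2 = e2^2 = 1, e2e1 = -e1e2:
Scalar part s = 2*3 + (-4)*1 = 6 + (-4) = 2
Bivector part b = 2*1 - (-4)*3 = 2 - (-12) = 14
uv = 2 + 14*e12


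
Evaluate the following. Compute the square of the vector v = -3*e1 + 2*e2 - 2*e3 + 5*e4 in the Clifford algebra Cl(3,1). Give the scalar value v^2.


v^2 = sum of c_i^2 * e_i^2
Positive signature terms (e_i^2 = +1): (-3)^2 + 2^2 + (-2)^2 = 17
Negative signature terms (e_j^2 = -1): 5^2 = 25
v^2 = 17 - 25 = -8


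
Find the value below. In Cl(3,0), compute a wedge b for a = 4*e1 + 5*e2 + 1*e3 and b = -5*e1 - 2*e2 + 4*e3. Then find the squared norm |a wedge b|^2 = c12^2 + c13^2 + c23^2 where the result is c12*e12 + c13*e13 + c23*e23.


a wedge b = (a1*b2 - a2*b1)*e12 + (a1*b3 - a3*b1)*e13 + (a2*b3 - a3*b2)*e23
e12 coeff: 4*(-2) - 5*(-5) = -8 - (-25) = 17
e13 coeff: 4*4 - 1*(-5) = 16 - (-5) = 21
e23 coeff: 5*4 - 1*(-2) = 20 - (-2) = 22
|a wedge b|^2 = 17^2 + 21^2 + 22^2
= 289 + 441 + 484
= 1214


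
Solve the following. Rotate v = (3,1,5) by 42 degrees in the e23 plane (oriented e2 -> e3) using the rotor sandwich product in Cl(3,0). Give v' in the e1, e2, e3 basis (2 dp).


Rotor R = cos(21deg) - sin(21deg)*e23
Rotation angle theta = 2 * 21 = 42 degrees in the e23 plane (e2 -> e3).
The component perpendicular to the plane (e1) is invariant: v'_1 = v1 = 3.00
cos(42deg) = 0.7431, sin(42deg) = 0.6691
v'_2 = v2*cos(theta) - v3*sin(theta) = 1*0.7431 - 5*0.6691 = -2.60
v'_3 = v2*sin(theta) + v3*cos(theta) = 1*0.6691 + 5*0.7431 = 4.38
v' = 3.00*e1 - 2.60*e2 + 4.38*e3


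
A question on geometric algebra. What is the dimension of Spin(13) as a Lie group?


Spin(n) double-covers SO(n); both have Lie algebra so(n) of dimension n(n-1)/2.
n = 13
n(n-1) = 13 * 12 = 156
dim Spin(13) = 156/2 = 78


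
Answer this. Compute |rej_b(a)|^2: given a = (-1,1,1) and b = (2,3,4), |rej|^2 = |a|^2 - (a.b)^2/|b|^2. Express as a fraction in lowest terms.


|a|^2 = (-1)^2 + 1^2 + 1^2 = 3
|b|^2 = 2^2 + 3^2 + 4^2 = 29
a . b = (-1)*2 + 1*3 + 1*4 = 5
(a.b)^2 = 5^2 = 25
|rej|^2 = 3 - 25/29
= (87 - 25)/29
= 62/29
In lowest terms: 62/29


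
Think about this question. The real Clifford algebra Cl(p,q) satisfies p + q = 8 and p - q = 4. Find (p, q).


We need p + q = 8 and p - q = 4.
Adding: 2p = 8 + 4 = 12, so p = 6.
Then q = 8 - 6 = 2.
(p, q) = (6, 2)


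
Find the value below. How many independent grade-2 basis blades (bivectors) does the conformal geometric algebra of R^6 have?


The conformal model of R^6 uses Cl(7,1) with m = 6 + 2 = 8 generators.
Number of grade-2 blades = C(m, 2) = C(8, 2)
= 8*7/2 = 28


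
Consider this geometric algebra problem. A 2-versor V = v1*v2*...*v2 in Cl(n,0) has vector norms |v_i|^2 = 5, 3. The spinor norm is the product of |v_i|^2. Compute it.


Spinor norm N(V) = |v1|^2 * |v2|^2 * ... * |v2|^2
= 5 * 3
Running product: 5, 15
N(V) = 15


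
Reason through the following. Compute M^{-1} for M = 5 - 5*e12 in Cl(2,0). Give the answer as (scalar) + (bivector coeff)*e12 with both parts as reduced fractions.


M = 5 - 5*e12, where e12^2 = -1.
Since M commutes with its reverse ~M = a - b*e12, M * ~M = a^2 - b^2*e12^2 = a^2 + b^2.
So M^{-1} = ~M / (a^2 + b^2) = (a - b*e12)/(a^2 + b^2).
a^2 + b^2 = 25 + 25 = 50
Scalar part = 5/50 = 1/10
Bivector coeff = 5/50 = 1/10
M^{-1} = 1/10 + 1/10*e12


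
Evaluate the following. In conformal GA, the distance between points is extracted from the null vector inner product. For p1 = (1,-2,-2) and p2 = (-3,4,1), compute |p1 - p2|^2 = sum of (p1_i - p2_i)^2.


p1 - p2 = (4, -6, -3)
|p1 - p2|^2 = 4^2 + (-6)^2 + (-3)^2
= 16 + 36 + 9
= 61


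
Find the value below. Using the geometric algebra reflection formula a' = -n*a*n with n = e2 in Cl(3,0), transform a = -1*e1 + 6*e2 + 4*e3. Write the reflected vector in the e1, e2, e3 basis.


Reflection formula: a' = -n*a*n, with n = e2 (unit vector, n^2 = 1).
For reflection through hyperplane perp to e2:
The component along e2 flips sign, others stay.
a = (-1, 6, 4)
a' = (-1, -6, 4)
a' = -1*e1 - 6*e2 + 4*e3


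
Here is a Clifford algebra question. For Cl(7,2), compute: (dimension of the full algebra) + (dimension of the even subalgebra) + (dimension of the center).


n = 7 + 2 = 9
Total dim = 2^9 = 512
Even subalgebra dim = 2^8 = 256
n is odd, so center dim = 2
Sum = 512 + 256 + 2 = 770


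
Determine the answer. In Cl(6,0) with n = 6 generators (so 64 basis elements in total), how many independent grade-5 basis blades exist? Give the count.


Number of grade-k basis blades in Cl(p,q) with n = p + q is C(n, k).
n = 6 + 0 = 6
C(6, 5) = 6! / (5! * 1!)
= 720 / (120 * 1)
= 6


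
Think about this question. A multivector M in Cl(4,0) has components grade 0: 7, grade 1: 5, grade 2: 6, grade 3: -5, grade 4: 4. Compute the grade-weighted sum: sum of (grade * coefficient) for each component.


Grade-weighted sum = sum of grade_k * coefficient_k
0*7 = 0
1*5 = 5
2*6 = 12
3*(-5) = -15
4*4 = 16
Total = 0 + 5 + 12 + (-15) + 16 = 18


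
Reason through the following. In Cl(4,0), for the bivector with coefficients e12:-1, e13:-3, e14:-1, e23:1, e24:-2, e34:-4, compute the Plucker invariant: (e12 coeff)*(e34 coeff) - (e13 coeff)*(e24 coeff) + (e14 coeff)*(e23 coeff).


Plucker relation: af - be + cd
a*f = (-1)*(-4) = 4
b*e = (-3)*(-2) = 6
c*d = (-1)*1 = -1
af - be + cd = 4 - 6 + (-1)
= -3


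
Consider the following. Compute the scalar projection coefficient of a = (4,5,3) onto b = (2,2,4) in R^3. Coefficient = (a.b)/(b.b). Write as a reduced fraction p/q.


Projection coefficient = (a . b) / (b . b)
a . b = 4*2 + 5*2 + 3*4
= 8 + 10 + 12 = 30
b . b = 2^2 + 2^2 + 4^2
= 4 + 4 + 16 = 24
Coefficient = 30/24
In lowest terms: 5/4


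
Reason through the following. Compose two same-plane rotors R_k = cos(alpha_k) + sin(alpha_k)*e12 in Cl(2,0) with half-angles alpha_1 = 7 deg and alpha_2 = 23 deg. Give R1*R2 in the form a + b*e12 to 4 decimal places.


Same-plane rotors commute and their half-angles add:
R1*R2 = cos(a1 + a2) + sin(a1 + a2)*e12.
a1 + a2 = 7 + 23 = 30 deg
cos(30 deg) = 0.8660
sin(30 deg) = 0.5000
R1*R2 = 0.8660 + 0.5000*e12


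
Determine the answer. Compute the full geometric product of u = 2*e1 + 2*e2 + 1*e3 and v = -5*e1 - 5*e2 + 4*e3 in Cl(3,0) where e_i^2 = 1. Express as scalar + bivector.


In Cl(3,0): e_i^2 = 1, e_ie_j = -e_je_i for i != j.
Scalar part = u . v = 2*(-5) + 2*(-5) + 1*4
= -10 + (-10) + 4 = -16
e12 coeff = 2*(-5) - 2*(-5) = -10 - (-10) = 0
e13 coeff = 2*4 - 1*(-5) = 8 - (-5) = 13
e23 coeff = 2*4 - 1*(-5) = 8 - (-5) = 13
uv = -16 + 0*e12 + 13*e13 + 13*e23


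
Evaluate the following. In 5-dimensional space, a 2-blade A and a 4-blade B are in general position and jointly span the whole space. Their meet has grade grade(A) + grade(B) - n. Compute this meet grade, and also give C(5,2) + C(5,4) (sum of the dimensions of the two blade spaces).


Meet grade = grade(A) + grade(B) - n
= 2 + 4 - 5 = 1
C(5,2) = 10
C(5,4) = 5
dim_A + dim_B = 10 + 5 = 15
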